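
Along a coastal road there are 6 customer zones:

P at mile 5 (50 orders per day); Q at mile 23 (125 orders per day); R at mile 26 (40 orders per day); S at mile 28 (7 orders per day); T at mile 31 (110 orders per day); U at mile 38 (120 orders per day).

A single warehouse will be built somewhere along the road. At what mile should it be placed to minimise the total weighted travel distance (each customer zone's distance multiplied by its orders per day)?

For a sum of weighted absolute distances on a line, the optimum is the weighted median (not the mean). Total weight W = 452; half-weight = 226.
Sort by position and accumulate weight:
  mile 5 (P, w=50) → cum 50
  mile 23 (Q, w=125) → cum 175
  mile 26 (R, w=40) → cum 215
  mile 28 (S, w=7) → cum 222
  mile 31 (T, w=110) → cum 332  ≥ 226 → median here
  mile 38 (U, w=120) → cum 452
Optimal location: mile 31.

x = 31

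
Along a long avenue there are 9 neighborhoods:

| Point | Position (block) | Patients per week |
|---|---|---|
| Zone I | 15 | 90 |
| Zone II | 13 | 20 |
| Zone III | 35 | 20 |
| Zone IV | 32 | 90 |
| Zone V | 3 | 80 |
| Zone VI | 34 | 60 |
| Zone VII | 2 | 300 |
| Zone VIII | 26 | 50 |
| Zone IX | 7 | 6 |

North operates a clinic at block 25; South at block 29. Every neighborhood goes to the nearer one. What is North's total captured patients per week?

The indifferent point is the midpoint (25+29)/2 = 27; neighborhoods left of it (closer to North at 25) go to North, those right go to South.
  Zone VII at 2 (w=300) → North
  Zone V at 3 (w=80) → North
  Zone IX at 7 (w=6) → North
  Zone II at 13 (w=20) → North
  Zone I at 15 (w=90) → North
  Zone VIII at 26 (w=50) → North
  Zone IV at 32 (w=90) → South
  Zone VI at 34 (w=60) → South
  Zone III at 35 (w=20) → South
North captures 546; South captures 170.

546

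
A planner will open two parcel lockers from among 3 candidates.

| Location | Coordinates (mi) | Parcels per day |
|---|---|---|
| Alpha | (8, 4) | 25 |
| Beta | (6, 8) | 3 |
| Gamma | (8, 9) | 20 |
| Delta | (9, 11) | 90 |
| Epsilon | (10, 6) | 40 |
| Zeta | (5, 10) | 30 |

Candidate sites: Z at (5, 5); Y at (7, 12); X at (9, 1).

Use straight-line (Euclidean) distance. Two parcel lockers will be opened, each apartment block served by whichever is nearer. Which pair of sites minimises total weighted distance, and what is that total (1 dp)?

{Z, Y}, total 641.8

Evaluate every pair (each demand assigned to the nearer of the two):
  {Z, Y}: total = 641.8
  {Y, X}: total = 644.7
  {Z, X}: total = 1191.5
Best pair: {Z, Y} with total 641.8.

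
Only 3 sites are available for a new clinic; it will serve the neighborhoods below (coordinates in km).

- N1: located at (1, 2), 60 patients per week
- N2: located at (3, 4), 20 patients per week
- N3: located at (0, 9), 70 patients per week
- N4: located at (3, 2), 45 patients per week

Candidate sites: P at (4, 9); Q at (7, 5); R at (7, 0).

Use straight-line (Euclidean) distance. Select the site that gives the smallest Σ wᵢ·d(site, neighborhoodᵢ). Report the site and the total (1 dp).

Total weighted distance at each candidate:
  P (4, 9): total = 1157.1
  Q (7, 5): total = 1274.3
  R (7, 0): total = 1492.0
Minimum is at P with total 1157.1 km.

P, total 1157.1 km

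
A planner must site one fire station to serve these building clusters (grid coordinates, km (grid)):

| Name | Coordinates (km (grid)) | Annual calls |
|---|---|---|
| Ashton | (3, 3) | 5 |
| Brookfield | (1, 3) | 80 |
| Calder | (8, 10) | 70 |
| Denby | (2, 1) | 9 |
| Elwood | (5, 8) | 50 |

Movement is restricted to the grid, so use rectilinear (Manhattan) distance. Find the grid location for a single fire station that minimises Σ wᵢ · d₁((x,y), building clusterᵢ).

(5, 8)

Manhattan distance separates: Σwᵢ(|x−xᵢ|+|y−yᵢ|) = Σwᵢ|x−xᵢ| + Σwᵢ|y−yᵢ|, so x and y are optimised independently as 1-D weighted medians.
Total weight W = 214; half = 107.
x-coordinate, sorted with cumulative weight:
  x=1 (Brookfield, w=80) cum 80
  x=2 (Denby, w=9) cum 89
  x=3 (Ashton, w=5) cum 94
  x=5 (Elwood, w=50) cum 144  ← median
  x=8 (Calder, w=70) cum 214
⇒ x* = 5
y-coordinate, sorted with cumulative weight:
  y=1 (Denby, w=9) cum 9
  y=3 (Ashton, w=5) cum 14
  y=3 (Brookfield, w=80) cum 94
  y=8 (Elwood, w=50) cum 144  ← median
  y=10 (Calder, w=70) cum 214
⇒ y* = 8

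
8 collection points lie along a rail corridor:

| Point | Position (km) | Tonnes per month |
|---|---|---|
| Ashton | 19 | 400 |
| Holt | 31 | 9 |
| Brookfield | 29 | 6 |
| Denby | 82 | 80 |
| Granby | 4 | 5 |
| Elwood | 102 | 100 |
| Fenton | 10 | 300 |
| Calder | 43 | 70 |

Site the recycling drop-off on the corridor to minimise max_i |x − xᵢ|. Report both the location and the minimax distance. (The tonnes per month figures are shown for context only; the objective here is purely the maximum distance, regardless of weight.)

The 1-center on a line is the midpoint of the two extreme points: leftmost at 4, rightmost at 102.
Optimal location = (4 + 102)/2 = 53; maximum distance = (102 − 4)/2 = 49.

location 53, max distance 49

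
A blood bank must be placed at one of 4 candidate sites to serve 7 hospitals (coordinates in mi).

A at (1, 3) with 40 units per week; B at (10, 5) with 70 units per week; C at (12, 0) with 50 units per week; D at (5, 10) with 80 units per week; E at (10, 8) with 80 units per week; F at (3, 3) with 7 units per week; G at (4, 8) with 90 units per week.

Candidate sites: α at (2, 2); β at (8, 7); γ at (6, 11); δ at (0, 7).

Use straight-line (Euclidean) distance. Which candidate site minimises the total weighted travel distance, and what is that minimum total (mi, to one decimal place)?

β, total 1857.8 mi

Total weighted distance at each candidate:
  α (2, 2): total = 3227.2
  β (8, 7): total = 1857.8
  γ (6, 11): total = 2406.1
  δ (0, 7): total = 3250.0
Minimum is at β with total 1857.8 mi.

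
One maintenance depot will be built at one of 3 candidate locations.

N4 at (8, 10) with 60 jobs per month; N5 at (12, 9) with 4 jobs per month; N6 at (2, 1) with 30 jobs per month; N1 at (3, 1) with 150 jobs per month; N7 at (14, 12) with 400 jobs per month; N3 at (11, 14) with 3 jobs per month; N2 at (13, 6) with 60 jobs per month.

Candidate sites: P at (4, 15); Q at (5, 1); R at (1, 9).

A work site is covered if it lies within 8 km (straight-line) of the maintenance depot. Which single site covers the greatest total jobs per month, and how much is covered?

Q, covering 180

Coverage radius r = 8 km; a point is covered iff (Δx)²+(Δy)² ≤ 8² = 64.
  P (4, 15): covers {N4, N3} → 63
  Q (5, 1): covers {N6, N1} → 180
  R (1, 9): covers {N4} → 60
Maximum coverage at Q: 180 jobs per month.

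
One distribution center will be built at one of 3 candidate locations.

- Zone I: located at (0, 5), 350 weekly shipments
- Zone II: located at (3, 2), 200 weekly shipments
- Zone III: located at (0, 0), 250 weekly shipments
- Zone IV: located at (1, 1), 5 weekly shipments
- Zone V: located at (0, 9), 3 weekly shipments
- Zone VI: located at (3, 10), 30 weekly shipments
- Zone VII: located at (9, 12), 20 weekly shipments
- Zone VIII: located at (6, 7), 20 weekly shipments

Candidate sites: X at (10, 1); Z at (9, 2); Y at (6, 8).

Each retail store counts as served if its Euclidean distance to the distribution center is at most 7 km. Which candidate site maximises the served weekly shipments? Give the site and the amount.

Y, covering 623

Coverage radius r = 7 km; a point is covered iff (Δx)²+(Δy)² ≤ 7² = 49.
  X (10, 1): covers {none} → 0
  Z (9, 2): covers {Zone II, Zone VIII} → 220
  Y (6, 8): covers {Zone I, Zone II, Zone V, Zone VI, Zone VII, Zone VIII} → 623
Maximum coverage at Y: 623 weekly shipments.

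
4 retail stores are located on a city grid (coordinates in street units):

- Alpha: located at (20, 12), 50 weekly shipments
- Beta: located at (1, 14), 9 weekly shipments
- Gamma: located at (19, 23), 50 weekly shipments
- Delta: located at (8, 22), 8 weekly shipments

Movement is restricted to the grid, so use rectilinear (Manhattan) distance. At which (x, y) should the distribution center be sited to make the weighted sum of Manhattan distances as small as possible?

Manhattan distance separates: Σwᵢ(|x−xᵢ|+|y−yᵢ|) = Σwᵢ|x−xᵢ| + Σwᵢ|y−yᵢ|, so x and y are optimised independently as 1-D weighted medians.
Total weight W = 117; half = 58.5.
x-coordinate, sorted with cumulative weight:
  x=1 (Beta, w=9) cum 9
  x=8 (Delta, w=8) cum 17
  x=19 (Gamma, w=50) cum 67  ← median
  x=20 (Alpha, w=50) cum 117
⇒ x* = 19
y-coordinate, sorted with cumulative weight:
  y=12 (Alpha, w=50) cum 50
  y=14 (Beta, w=9) cum 59  ← median
  y=22 (Delta, w=8) cum 67
  y=23 (Gamma, w=50) cum 117
⇒ y* = 14

(19, 14)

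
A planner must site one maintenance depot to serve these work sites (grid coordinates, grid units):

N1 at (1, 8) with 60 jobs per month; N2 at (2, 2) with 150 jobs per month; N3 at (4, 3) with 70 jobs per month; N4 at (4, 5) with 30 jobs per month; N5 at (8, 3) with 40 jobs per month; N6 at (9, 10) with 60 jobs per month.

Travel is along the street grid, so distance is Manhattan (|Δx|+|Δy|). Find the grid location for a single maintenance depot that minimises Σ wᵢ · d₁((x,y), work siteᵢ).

(2, 3)

Manhattan distance separates: Σwᵢ(|x−xᵢ|+|y−yᵢ|) = Σwᵢ|x−xᵢ| + Σwᵢ|y−yᵢ|, so x and y are optimised independently as 1-D weighted medians.
Total weight W = 410; half = 205.
x-coordinate, sorted with cumulative weight:
  x=1 (N1, w=60) cum 60
  x=2 (N2, w=150) cum 210  ← median
  x=4 (N3, w=70) cum 280
  x=4 (N4, w=30) cum 310
  x=8 (N5, w=40) cum 350
  x=9 (N6, w=60) cum 410
⇒ x* = 2
y-coordinate, sorted with cumulative weight:
  y=2 (N2, w=150) cum 150
  y=3 (N3, w=70) cum 220  ← median
  y=3 (N5, w=40) cum 260
  y=5 (N4, w=30) cum 290
  y=8 (N1, w=60) cum 350
  y=10 (N6, w=60) cum 410
⇒ y* = 3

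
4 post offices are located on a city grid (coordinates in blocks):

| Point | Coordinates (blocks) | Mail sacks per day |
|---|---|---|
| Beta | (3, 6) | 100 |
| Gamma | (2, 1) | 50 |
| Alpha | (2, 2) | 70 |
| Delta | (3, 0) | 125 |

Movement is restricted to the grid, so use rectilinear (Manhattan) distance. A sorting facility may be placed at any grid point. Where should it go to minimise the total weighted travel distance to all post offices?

(3, 1)

Manhattan distance separates: Σwᵢ(|x−xᵢ|+|y−yᵢ|) = Σwᵢ|x−xᵢ| + Σwᵢ|y−yᵢ|, so x and y are optimised independently as 1-D weighted medians.
Total weight W = 345; half = 172.5.
x-coordinate, sorted with cumulative weight:
  x=2 (Gamma, w=50) cum 50
  x=2 (Alpha, w=70) cum 120
  x=3 (Beta, w=100) cum 220  ← median
  x=3 (Delta, w=125) cum 345
⇒ x* = 3
y-coordinate, sorted with cumulative weight:
  y=0 (Delta, w=125) cum 125
  y=1 (Gamma, w=50) cum 175  ← median
  y=2 (Alpha, w=70) cum 245
  y=6 (Beta, w=100) cum 345
⇒ y* = 1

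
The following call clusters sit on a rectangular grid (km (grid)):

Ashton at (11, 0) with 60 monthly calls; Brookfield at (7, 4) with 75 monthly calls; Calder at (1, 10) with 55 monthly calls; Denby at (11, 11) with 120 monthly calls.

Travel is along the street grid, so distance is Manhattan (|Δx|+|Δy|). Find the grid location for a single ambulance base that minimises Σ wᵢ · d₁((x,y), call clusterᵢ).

Manhattan distance separates: Σwᵢ(|x−xᵢ|+|y−yᵢ|) = Σwᵢ|x−xᵢ| + Σwᵢ|y−yᵢ|, so x and y are optimised independently as 1-D weighted medians.
Total weight W = 310; half = 155.
x-coordinate, sorted with cumulative weight:
  x=1 (Calder, w=55) cum 55
  x=7 (Brookfield, w=75) cum 130
  x=11 (Ashton, w=60) cum 190  ← median
  x=11 (Denby, w=120) cum 310
⇒ x* = 11
y-coordinate, sorted with cumulative weight:
  y=0 (Ashton, w=60) cum 60
  y=4 (Brookfield, w=75) cum 135
  y=10 (Calder, w=55) cum 190  ← median
  y=11 (Denby, w=120) cum 310
⇒ y* = 10

(11, 10)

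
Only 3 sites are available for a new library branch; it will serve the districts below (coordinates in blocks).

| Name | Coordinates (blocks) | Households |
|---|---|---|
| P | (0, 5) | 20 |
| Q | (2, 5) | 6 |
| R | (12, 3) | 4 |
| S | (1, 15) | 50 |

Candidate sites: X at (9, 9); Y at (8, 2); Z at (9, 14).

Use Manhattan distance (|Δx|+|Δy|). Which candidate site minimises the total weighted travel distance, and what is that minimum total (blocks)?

Z, total 962 blocks

Total weighted distance at each candidate:
  X (9, 9): total = 1062
  Y (8, 2): total = 1294
  Z (9, 14): total = 962
Minimum is at Z with total 962 blocks.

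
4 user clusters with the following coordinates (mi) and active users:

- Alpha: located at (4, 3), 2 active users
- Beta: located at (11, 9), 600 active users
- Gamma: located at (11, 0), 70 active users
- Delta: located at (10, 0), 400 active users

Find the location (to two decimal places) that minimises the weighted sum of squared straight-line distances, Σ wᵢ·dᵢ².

(10.61, 5.04)

The minimiser of Σwᵢ‖p−pᵢ‖² is the weighted centroid p* = (Σwᵢpᵢ)/(Σwᵢ).
Σwᵢ = 1072.
Σwᵢxᵢ = 2·4 + 600·11 + 70·11 + 400·10 = 11378.
Σwᵢyᵢ = 2·3 + 600·9 + 70·0 + 400·0 = 5406.
x* = 11378/1072 = 10.61, y* = 5406/1072 = 5.04.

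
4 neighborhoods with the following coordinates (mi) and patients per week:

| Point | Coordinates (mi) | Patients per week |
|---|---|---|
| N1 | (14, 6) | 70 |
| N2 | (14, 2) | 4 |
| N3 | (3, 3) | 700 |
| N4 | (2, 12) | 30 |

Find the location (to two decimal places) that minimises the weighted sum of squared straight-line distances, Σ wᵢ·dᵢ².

The minimiser of Σwᵢ‖p−pᵢ‖² is the weighted centroid p* = (Σwᵢpᵢ)/(Σwᵢ).
Σwᵢ = 804.
Σwᵢxᵢ = 70·14 + 4·14 + 700·3 + 30·2 = 3196.
Σwᵢyᵢ = 70·6 + 4·2 + 700·3 + 30·12 = 2888.
x* = 3196/804 = 3.98, y* = 2888/804 = 3.59.

(3.98, 3.59)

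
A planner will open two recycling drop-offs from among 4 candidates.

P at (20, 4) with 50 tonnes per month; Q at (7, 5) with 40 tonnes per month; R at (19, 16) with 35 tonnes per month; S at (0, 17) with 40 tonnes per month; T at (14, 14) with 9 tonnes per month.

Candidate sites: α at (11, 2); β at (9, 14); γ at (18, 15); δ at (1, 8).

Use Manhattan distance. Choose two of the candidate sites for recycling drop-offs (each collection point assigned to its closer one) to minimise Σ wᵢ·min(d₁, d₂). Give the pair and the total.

Evaluate every pair (each demand assigned to the nearer of the two):
  {γ, δ}: total = 1525
  {β, γ}: total = 1685
  {α, γ}: total = 1745
  {α, β}: total = 1775
  {α, δ}: total = 2135
  {β, δ}: total = 2275
Best pair: {γ, δ} with total 1525.

{γ, δ}, total 1525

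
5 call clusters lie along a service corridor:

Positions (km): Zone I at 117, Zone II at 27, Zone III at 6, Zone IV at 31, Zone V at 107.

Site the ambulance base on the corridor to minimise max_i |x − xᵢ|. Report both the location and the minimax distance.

The 1-center on a line is the midpoint of the two extreme points: leftmost at 6, rightmost at 117.
Optimal location = (6 + 117)/2 = 61.5; maximum distance = (117 − 6)/2 = 55.5.

location 61.5, max distance 55.5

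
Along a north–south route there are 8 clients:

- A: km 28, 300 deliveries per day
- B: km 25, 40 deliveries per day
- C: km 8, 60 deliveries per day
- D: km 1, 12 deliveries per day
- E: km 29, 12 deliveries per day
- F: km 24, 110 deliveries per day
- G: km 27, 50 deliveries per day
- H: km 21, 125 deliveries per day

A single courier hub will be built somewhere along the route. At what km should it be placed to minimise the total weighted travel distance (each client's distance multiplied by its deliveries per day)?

For a sum of weighted absolute distances on a line, the optimum is the weighted median (not the mean). Total weight W = 709; half-weight = 354.5.
Sort by position and accumulate weight:
  km 1 (D, w=12) → cum 12
  km 8 (C, w=60) → cum 72
  km 21 (H, w=125) → cum 197
  km 24 (F, w=110) → cum 307
  km 25 (B, w=40) → cum 347
  km 27 (G, w=50) → cum 397  ≥ 354.5 → median here
  km 28 (A, w=300) → cum 697
  km 29 (E, w=12) → cum 709
Optimal location: km 27.

x = 27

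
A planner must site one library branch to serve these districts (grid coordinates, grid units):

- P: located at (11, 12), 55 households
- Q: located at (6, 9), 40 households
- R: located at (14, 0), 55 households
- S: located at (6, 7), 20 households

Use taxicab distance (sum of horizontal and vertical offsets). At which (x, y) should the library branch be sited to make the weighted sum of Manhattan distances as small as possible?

(11, 9)

Manhattan distance separates: Σwᵢ(|x−xᵢ|+|y−yᵢ|) = Σwᵢ|x−xᵢ| + Σwᵢ|y−yᵢ|, so x and y are optimised independently as 1-D weighted medians.
Total weight W = 170; half = 85.
x-coordinate, sorted with cumulative weight:
  x=6 (Q, w=40) cum 40
  x=6 (S, w=20) cum 60
  x=11 (P, w=55) cum 115  ← median
  x=14 (R, w=55) cum 170
⇒ x* = 11
y-coordinate, sorted with cumulative weight:
  y=0 (R, w=55) cum 55
  y=7 (S, w=20) cum 75
  y=9 (Q, w=40) cum 115  ← median
  y=12 (P, w=55) cum 170
⇒ y* = 9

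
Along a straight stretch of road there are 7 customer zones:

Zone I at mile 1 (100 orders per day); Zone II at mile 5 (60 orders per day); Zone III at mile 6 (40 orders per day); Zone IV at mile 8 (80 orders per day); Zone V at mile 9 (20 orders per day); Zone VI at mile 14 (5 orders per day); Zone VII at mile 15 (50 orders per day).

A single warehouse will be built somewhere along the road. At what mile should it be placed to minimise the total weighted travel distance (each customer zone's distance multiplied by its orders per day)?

For a sum of weighted absolute distances on a line, the optimum is the weighted median (not the mean). Total weight W = 355; half-weight = 177.5.
Sort by position and accumulate weight:
  mile 1 (Zone I, w=100) → cum 100
  mile 5 (Zone II, w=60) → cum 160
  mile 6 (Zone III, w=40) → cum 200  ≥ 177.5 → median here
  mile 8 (Zone IV, w=80) → cum 280
  mile 9 (Zone V, w=20) → cum 300
  mile 14 (Zone VI, w=5) → cum 305
  mile 15 (Zone VII, w=50) → cum 355
Optimal location: mile 6.

x = 6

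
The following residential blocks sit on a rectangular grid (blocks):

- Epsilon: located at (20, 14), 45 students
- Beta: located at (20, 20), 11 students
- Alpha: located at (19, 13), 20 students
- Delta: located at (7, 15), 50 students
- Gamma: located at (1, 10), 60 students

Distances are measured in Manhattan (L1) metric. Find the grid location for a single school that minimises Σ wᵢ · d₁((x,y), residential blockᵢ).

Manhattan distance separates: Σwᵢ(|x−xᵢ|+|y−yᵢ|) = Σwᵢ|x−xᵢ| + Σwᵢ|y−yᵢ|, so x and y are optimised independently as 1-D weighted medians.
Total weight W = 186; half = 93.
x-coordinate, sorted with cumulative weight:
  x=1 (Gamma, w=60) cum 60
  x=7 (Delta, w=50) cum 110  ← median
  x=19 (Alpha, w=20) cum 130
  x=20 (Epsilon, w=45) cum 175
  x=20 (Beta, w=11) cum 186
⇒ x* = 7
y-coordinate, sorted with cumulative weight:
  y=10 (Gamma, w=60) cum 60
  y=13 (Alpha, w=20) cum 80
  y=14 (Epsilon, w=45) cum 125  ← median
  y=15 (Delta, w=50) cum 175
  y=20 (Beta, w=11) cum 186
⇒ y* = 14

(7, 14)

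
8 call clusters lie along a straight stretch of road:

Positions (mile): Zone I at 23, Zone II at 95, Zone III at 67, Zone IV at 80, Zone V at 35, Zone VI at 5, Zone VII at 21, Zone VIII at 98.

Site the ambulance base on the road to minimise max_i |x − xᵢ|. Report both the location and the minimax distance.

location 51.5, max distance 46.5

The 1-center on a line is the midpoint of the two extreme points: leftmost at 5, rightmost at 98.
Optimal location = (5 + 98)/2 = 51.5; maximum distance = (98 − 5)/2 = 46.5.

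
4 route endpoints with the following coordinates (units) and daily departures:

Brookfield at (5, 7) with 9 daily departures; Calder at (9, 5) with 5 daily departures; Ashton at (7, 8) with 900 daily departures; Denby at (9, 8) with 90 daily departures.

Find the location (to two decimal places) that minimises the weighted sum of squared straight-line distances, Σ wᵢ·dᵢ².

The minimiser of Σwᵢ‖p−pᵢ‖² is the weighted centroid p* = (Σwᵢpᵢ)/(Σwᵢ).
Σwᵢ = 1004.
Σwᵢxᵢ = 9·5 + 5·9 + 900·7 + 90·9 = 7200.
Σwᵢyᵢ = 9·7 + 5·5 + 900·8 + 90·8 = 8008.
x* = 7200/1004 = 7.17, y* = 8008/1004 = 7.98.

(7.17, 7.98)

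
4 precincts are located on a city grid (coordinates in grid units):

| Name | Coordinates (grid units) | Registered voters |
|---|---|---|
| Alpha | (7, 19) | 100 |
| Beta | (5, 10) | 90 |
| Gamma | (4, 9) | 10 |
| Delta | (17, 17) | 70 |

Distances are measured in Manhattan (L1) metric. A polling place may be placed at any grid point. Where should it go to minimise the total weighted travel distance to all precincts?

Manhattan distance separates: Σwᵢ(|x−xᵢ|+|y−yᵢ|) = Σwᵢ|x−xᵢ| + Σwᵢ|y−yᵢ|, so x and y are optimised independently as 1-D weighted medians.
Total weight W = 270; half = 135.
x-coordinate, sorted with cumulative weight:
  x=4 (Gamma, w=10) cum 10
  x=5 (Beta, w=90) cum 100
  x=7 (Alpha, w=100) cum 200  ← median
  x=17 (Delta, w=70) cum 270
⇒ x* = 7
y-coordinate, sorted with cumulative weight:
  y=9 (Gamma, w=10) cum 10
  y=10 (Beta, w=90) cum 100
  y=17 (Delta, w=70) cum 170  ← median
  y=19 (Alpha, w=100) cum 270
⇒ y* = 17

(7, 17)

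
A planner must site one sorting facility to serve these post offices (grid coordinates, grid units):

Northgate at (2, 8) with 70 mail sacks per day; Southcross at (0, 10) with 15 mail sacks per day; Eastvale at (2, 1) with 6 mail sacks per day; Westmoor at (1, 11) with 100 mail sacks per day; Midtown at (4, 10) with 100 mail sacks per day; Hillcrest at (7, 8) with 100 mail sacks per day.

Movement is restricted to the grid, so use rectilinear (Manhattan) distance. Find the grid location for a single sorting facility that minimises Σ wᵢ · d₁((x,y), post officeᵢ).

(4, 10)

Manhattan distance separates: Σwᵢ(|x−xᵢ|+|y−yᵢ|) = Σwᵢ|x−xᵢ| + Σwᵢ|y−yᵢ|, so x and y are optimised independently as 1-D weighted medians.
Total weight W = 391; half = 195.5.
x-coordinate, sorted with cumulative weight:
  x=0 (Southcross, w=15) cum 15
  x=1 (Westmoor, w=100) cum 115
  x=2 (Northgate, w=70) cum 185
  x=2 (Eastvale, w=6) cum 191
  x=4 (Midtown, w=100) cum 291  ← median
  x=7 (Hillcrest, w=100) cum 391
⇒ x* = 4
y-coordinate, sorted with cumulative weight:
  y=1 (Eastvale, w=6) cum 6
  y=8 (Northgate, w=70) cum 76
  y=8 (Hillcrest, w=100) cum 176
  y=10 (Southcross, w=15) cum 191
  y=10 (Midtown, w=100) cum 291  ← median
  y=11 (Westmoor, w=100) cum 391
⇒ y* = 10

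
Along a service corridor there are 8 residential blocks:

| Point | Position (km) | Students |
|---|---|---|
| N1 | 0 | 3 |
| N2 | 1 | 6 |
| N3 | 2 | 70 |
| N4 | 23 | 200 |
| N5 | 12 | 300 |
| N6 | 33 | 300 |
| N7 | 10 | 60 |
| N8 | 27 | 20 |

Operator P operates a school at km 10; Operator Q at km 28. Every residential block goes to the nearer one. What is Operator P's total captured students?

439

The indifferent point is the midpoint (10+28)/2 = 19; residential blocks left of it (closer to Operator P at 10) go to Operator P, those right go to Operator Q.
  N1 at 0 (w=3) → Operator P
  N2 at 1 (w=6) → Operator P
  N3 at 2 (w=70) → Operator P
  N7 at 10 (w=60) → Operator P
  N5 at 12 (w=300) → Operator P
  N4 at 23 (w=200) → Operator Q
  N8 at 27 (w=20) → Operator Q
  N6 at 33 (w=300) → Operator Q
Operator P captures 439; Operator Q captures 520.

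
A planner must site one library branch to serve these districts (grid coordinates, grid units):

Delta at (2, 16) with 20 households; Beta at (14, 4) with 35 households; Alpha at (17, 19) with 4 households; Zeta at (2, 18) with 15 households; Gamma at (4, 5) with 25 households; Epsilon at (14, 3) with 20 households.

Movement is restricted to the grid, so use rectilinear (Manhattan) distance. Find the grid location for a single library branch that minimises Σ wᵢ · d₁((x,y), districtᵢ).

(4, 5)

Manhattan distance separates: Σwᵢ(|x−xᵢ|+|y−yᵢ|) = Σwᵢ|x−xᵢ| + Σwᵢ|y−yᵢ|, so x and y are optimised independently as 1-D weighted medians.
Total weight W = 119; half = 59.5.
x-coordinate, sorted with cumulative weight:
  x=2 (Delta, w=20) cum 20
  x=2 (Zeta, w=15) cum 35
  x=4 (Gamma, w=25) cum 60  ← median
  x=14 (Beta, w=35) cum 95
  x=14 (Epsilon, w=20) cum 115
  x=17 (Alpha, w=4) cum 119
⇒ x* = 4
y-coordinate, sorted with cumulative weight:
  y=3 (Epsilon, w=20) cum 20
  y=4 (Beta, w=35) cum 55
  y=5 (Gamma, w=25) cum 80  ← median
  y=16 (Delta, w=20) cum 100
  y=18 (Zeta, w=15) cum 115
  y=19 (Alpha, w=4) cum 119
⇒ y* = 5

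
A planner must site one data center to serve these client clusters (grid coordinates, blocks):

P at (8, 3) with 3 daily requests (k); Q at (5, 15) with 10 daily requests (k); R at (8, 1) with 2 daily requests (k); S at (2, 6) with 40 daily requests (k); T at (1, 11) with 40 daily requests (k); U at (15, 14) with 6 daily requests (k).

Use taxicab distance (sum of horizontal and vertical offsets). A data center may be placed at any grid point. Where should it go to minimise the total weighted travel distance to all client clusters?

Manhattan distance separates: Σwᵢ(|x−xᵢ|+|y−yᵢ|) = Σwᵢ|x−xᵢ| + Σwᵢ|y−yᵢ|, so x and y are optimised independently as 1-D weighted medians.
Total weight W = 101; half = 50.5.
x-coordinate, sorted with cumulative weight:
  x=1 (T, w=40) cum 40
  x=2 (S, w=40) cum 80  ← median
  x=5 (Q, w=10) cum 90
  x=8 (P, w=3) cum 93
  x=8 (R, w=2) cum 95
  x=15 (U, w=6) cum 101
⇒ x* = 2
y-coordinate, sorted with cumulative weight:
  y=1 (R, w=2) cum 2
  y=3 (P, w=3) cum 5
  y=6 (S, w=40) cum 45
  y=11 (T, w=40) cum 85  ← median
  y=14 (U, w=6) cum 91
  y=15 (Q, w=10) cum 101
⇒ y* = 11

(2, 11)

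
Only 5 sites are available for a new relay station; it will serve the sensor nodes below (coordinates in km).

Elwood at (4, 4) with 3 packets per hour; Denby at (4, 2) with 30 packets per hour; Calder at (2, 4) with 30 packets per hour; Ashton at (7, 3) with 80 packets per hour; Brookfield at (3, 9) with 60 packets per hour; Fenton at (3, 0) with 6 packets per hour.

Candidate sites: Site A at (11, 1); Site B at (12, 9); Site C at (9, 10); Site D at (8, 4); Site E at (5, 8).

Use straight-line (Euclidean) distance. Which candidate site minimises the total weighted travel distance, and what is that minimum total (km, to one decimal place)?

Total weighted distance at each candidate:
  Site A (11, 1): total = 1604.6
  Site B (12, 9): total = 1923.8
  Site C (9, 10): total = 1600.4
  Site D (8, 4): total = 902.0
  Site E (5, 8): total = 959.3
Minimum is at Site D with total 902.0 km.

Site D, total 902.0 km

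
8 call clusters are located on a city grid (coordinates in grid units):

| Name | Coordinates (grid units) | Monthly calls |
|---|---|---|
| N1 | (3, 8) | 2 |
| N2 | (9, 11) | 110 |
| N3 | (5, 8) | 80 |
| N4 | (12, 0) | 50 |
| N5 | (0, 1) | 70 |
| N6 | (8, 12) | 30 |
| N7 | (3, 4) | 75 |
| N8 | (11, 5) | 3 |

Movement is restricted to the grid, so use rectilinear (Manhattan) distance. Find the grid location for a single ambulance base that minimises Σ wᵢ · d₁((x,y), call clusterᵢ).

(5, 8)

Manhattan distance separates: Σwᵢ(|x−xᵢ|+|y−yᵢ|) = Σwᵢ|x−xᵢ| + Σwᵢ|y−yᵢ|, so x and y are optimised independently as 1-D weighted medians.
Total weight W = 420; half = 210.
x-coordinate, sorted with cumulative weight:
  x=0 (N5, w=70) cum 70
  x=3 (N1, w=2) cum 72
  x=3 (N7, w=75) cum 147
  x=5 (N3, w=80) cum 227  ← median
  x=8 (N6, w=30) cum 257
  x=9 (N2, w=110) cum 367
  x=11 (N8, w=3) cum 370
  x=12 (N4, w=50) cum 420
⇒ x* = 5
y-coordinate, sorted with cumulative weight:
  y=0 (N4, w=50) cum 50
  y=1 (N5, w=70) cum 120
  y=4 (N7, w=75) cum 195
  y=5 (N8, w=3) cum 198
  y=8 (N1, w=2) cum 200
  y=8 (N3, w=80) cum 280  ← median
  y=11 (N2, w=110) cum 390
  y=12 (N6, w=30) cum 420
⇒ y* = 8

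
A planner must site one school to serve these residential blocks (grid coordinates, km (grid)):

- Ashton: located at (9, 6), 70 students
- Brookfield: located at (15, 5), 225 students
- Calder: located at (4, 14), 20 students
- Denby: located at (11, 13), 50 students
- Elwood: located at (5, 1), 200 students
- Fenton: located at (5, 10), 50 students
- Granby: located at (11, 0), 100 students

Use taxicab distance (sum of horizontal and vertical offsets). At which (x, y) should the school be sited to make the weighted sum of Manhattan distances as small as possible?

Manhattan distance separates: Σwᵢ(|x−xᵢ|+|y−yᵢ|) = Σwᵢ|x−xᵢ| + Σwᵢ|y−yᵢ|, so x and y are optimised independently as 1-D weighted medians.
Total weight W = 715; half = 357.5.
x-coordinate, sorted with cumulative weight:
  x=4 (Calder, w=20) cum 20
  x=5 (Elwood, w=200) cum 220
  x=5 (Fenton, w=50) cum 270
  x=9 (Ashton, w=70) cum 340
  x=11 (Denby, w=50) cum 390  ← median
  x=11 (Granby, w=100) cum 490
  x=15 (Brookfield, w=225) cum 715
⇒ x* = 11
y-coordinate, sorted with cumulative weight:
  y=0 (Granby, w=100) cum 100
  y=1 (Elwood, w=200) cum 300
  y=5 (Brookfield, w=225) cum 525  ← median
  y=6 (Ashton, w=70) cum 595
  y=10 (Fenton, w=50) cum 645
  y=13 (Denby, w=50) cum 695
  y=14 (Calder, w=20) cum 715
⇒ y* = 5

(11, 5)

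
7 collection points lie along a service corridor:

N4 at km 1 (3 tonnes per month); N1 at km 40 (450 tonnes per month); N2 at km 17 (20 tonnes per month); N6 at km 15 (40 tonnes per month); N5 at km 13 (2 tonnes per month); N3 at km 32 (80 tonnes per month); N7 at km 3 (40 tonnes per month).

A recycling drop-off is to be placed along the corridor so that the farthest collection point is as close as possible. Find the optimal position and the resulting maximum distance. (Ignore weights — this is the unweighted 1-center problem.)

location 20.5, max distance 19.5

The 1-center on a line is the midpoint of the two extreme points: leftmost at 1, rightmost at 40.
Optimal location = (1 + 40)/2 = 20.5; maximum distance = (40 − 1)/2 = 19.5.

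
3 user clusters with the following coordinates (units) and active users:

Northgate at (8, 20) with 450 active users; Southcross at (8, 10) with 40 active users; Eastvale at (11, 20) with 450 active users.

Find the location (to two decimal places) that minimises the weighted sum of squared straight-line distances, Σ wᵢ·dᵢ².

(9.44, 19.57)

The minimiser of Σwᵢ‖p−pᵢ‖² is the weighted centroid p* = (Σwᵢpᵢ)/(Σwᵢ).
Σwᵢ = 940.
Σwᵢxᵢ = 450·8 + 40·8 + 450·11 = 8870.
Σwᵢyᵢ = 450·20 + 40·10 + 450·20 = 18400.
x* = 8870/940 = 9.44, y* = 18400/940 = 19.57.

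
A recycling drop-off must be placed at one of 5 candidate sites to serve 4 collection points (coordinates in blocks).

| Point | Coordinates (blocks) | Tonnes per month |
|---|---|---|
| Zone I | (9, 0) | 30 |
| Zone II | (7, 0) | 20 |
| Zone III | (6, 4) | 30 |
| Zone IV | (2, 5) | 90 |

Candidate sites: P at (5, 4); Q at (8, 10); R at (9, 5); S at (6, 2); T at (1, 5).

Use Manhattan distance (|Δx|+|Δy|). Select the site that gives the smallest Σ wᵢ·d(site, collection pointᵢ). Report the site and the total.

P, total 750 blocks

Total weighted distance at each candidate:
  P (5, 4): total = 750
  Q (8, 10): total = 1780
  R (9, 5): total = 1040
  S (6, 2): total = 900
  T (1, 5): total = 880
Minimum is at P with total 750 blocks.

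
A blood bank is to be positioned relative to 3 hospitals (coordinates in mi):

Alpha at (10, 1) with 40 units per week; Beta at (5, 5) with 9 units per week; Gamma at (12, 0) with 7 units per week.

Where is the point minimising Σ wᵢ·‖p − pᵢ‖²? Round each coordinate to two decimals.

(9.45, 1.52)

The minimiser of Σwᵢ‖p−pᵢ‖² is the weighted centroid p* = (Σwᵢpᵢ)/(Σwᵢ).
Σwᵢ = 56.
Σwᵢxᵢ = 40·10 + 9·5 + 7·12 = 529.
Σwᵢyᵢ = 40·1 + 9·5 + 7·0 = 85.
x* = 529/56 = 9.45, y* = 85/56 = 1.52.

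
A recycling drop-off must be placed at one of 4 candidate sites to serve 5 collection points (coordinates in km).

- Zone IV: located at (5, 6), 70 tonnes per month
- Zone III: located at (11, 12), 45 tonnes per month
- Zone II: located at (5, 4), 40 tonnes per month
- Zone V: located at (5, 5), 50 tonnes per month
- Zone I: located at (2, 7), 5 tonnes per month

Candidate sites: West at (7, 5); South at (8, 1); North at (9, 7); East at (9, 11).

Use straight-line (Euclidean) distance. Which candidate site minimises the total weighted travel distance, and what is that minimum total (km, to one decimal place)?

Total weighted distance at each candidate:
  West (7, 5): total = 735.7
  South (8, 1): total = 1383.4
  North (9, 7): total = 989.6
  East (9, 11): total = 1272.2
Minimum is at West with total 735.7 km.

West, total 735.7 km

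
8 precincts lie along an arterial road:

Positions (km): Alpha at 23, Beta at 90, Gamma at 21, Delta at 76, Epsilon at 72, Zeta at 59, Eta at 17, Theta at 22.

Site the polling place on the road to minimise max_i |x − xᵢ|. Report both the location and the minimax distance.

location 53.5, max distance 36.5

The 1-center on a line is the midpoint of the two extreme points: leftmost at 17, rightmost at 90.
Optimal location = (17 + 90)/2 = 53.5; maximum distance = (90 − 17)/2 = 36.5.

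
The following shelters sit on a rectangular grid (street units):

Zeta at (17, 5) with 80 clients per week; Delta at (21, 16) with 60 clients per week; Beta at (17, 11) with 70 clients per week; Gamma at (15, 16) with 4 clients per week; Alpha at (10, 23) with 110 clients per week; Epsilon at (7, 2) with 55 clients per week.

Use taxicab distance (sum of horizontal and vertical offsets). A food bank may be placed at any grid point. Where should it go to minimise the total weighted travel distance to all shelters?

Manhattan distance separates: Σwᵢ(|x−xᵢ|+|y−yᵢ|) = Σwᵢ|x−xᵢ| + Σwᵢ|y−yᵢ|, so x and y are optimised independently as 1-D weighted medians.
Total weight W = 379; half = 189.5.
x-coordinate, sorted with cumulative weight:
  x=7 (Epsilon, w=55) cum 55
  x=10 (Alpha, w=110) cum 165
  x=15 (Gamma, w=4) cum 169
  x=17 (Zeta, w=80) cum 249  ← median
  x=17 (Beta, w=70) cum 319
  x=21 (Delta, w=60) cum 379
⇒ x* = 17
y-coordinate, sorted with cumulative weight:
  y=2 (Epsilon, w=55) cum 55
  y=5 (Zeta, w=80) cum 135
  y=11 (Beta, w=70) cum 205  ← median
  y=16 (Delta, w=60) cum 265
  y=16 (Gamma, w=4) cum 269
  y=23 (Alpha, w=110) cum 379
⇒ y* = 11

(17, 11)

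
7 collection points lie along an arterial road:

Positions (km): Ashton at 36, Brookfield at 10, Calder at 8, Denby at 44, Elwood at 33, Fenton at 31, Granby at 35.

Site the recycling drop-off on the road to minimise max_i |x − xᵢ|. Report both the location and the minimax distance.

The 1-center on a line is the midpoint of the two extreme points: leftmost at 8, rightmost at 44.
Optimal location = (8 + 44)/2 = 26; maximum distance = (44 − 8)/2 = 18.

location 26, max distance 18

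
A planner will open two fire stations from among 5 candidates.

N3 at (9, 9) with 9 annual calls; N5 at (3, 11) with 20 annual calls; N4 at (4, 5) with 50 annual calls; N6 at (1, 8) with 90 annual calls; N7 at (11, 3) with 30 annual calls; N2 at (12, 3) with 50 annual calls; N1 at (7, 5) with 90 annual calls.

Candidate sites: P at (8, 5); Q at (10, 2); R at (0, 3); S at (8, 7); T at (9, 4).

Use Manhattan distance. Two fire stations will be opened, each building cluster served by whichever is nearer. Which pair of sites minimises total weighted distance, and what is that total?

{P, R}, total 1545

Evaluate every pair (each demand assigned to the nearer of the two):
  {P, R}: total = 1545
  {P, Q}: total = 1665
  {R, T}: total = 1665
  {P, S}: total = 1667
  {Q, S}: total = 1707
  {P, T}: total = 1745
  {S, T}: total = 1787
  {Q, R}: total = 1882
  {R, S}: total = 1927
  {Q, T}: total = 2165
Best pair: {P, R} with total 1545.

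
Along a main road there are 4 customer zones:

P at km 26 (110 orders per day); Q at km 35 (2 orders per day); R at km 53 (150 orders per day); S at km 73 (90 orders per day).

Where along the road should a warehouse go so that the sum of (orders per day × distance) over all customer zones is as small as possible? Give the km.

x = 53

For a sum of weighted absolute distances on a line, the optimum is the weighted median (not the mean). Total weight W = 352; half-weight = 176.
Sort by position and accumulate weight:
  km 26 (P, w=110) → cum 110
  km 35 (Q, w=2) → cum 112
  km 53 (R, w=150) → cum 262  ≥ 176 → median here
  km 73 (S, w=90) → cum 352
Optimal location: km 53.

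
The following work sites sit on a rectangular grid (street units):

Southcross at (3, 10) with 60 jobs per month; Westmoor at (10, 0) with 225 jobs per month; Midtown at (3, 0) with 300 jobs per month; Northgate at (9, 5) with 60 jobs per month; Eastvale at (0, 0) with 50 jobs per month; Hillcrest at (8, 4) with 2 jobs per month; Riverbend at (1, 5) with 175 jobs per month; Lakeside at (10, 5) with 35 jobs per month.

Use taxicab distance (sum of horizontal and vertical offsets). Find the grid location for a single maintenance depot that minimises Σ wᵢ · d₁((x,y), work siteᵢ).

Manhattan distance separates: Σwᵢ(|x−xᵢ|+|y−yᵢ|) = Σwᵢ|x−xᵢ| + Σwᵢ|y−yᵢ|, so x and y are optimised independently as 1-D weighted medians.
Total weight W = 907; half = 453.5.
x-coordinate, sorted with cumulative weight:
  x=0 (Eastvale, w=50) cum 50
  x=1 (Riverbend, w=175) cum 225
  x=3 (Southcross, w=60) cum 285
  x=3 (Midtown, w=300) cum 585  ← median
  x=8 (Hillcrest, w=2) cum 587
  x=9 (Northgate, w=60) cum 647
  x=10 (Westmoor, w=225) cum 872
  x=10 (Lakeside, w=35) cum 907
⇒ x* = 3
y-coordinate, sorted with cumulative weight:
  y=0 (Westmoor, w=225) cum 225
  y=0 (Midtown, w=300) cum 525  ← median
  y=0 (Eastvale, w=50) cum 575
  y=4 (Hillcrest, w=2) cum 577
  y=5 (Northgate, w=60) cum 637
  y=5 (Riverbend, w=175) cum 812
  y=5 (Lakeside, w=35) cum 847
  y=10 (Southcross, w=60) cum 907
⇒ y* = 0

(3, 0)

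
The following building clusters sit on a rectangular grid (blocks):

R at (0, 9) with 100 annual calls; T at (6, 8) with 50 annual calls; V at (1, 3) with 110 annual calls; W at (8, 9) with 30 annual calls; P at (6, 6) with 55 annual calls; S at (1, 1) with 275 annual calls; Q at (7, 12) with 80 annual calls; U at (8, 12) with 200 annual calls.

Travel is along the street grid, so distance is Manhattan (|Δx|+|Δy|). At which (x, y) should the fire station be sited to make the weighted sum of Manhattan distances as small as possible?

Manhattan distance separates: Σwᵢ(|x−xᵢ|+|y−yᵢ|) = Σwᵢ|x−xᵢ| + Σwᵢ|y−yᵢ|, so x and y are optimised independently as 1-D weighted medians.
Total weight W = 900; half = 450.
x-coordinate, sorted with cumulative weight:
  x=0 (R, w=100) cum 100
  x=1 (V, w=110) cum 210
  x=1 (S, w=275) cum 485  ← median
  x=6 (T, w=50) cum 535
  x=6 (P, w=55) cum 590
  x=7 (Q, w=80) cum 670
  x=8 (W, w=30) cum 700
  x=8 (U, w=200) cum 900
⇒ x* = 1
y-coordinate, sorted with cumulative weight:
  y=1 (S, w=275) cum 275
  y=3 (V, w=110) cum 385
  y=6 (P, w=55) cum 440
  y=8 (T, w=50) cum 490  ← median
  y=9 (R, w=100) cum 590
  y=9 (W, w=30) cum 620
  y=12 (Q, w=80) cum 700
  y=12 (U, w=200) cum 900
⇒ y* = 8

(1, 8)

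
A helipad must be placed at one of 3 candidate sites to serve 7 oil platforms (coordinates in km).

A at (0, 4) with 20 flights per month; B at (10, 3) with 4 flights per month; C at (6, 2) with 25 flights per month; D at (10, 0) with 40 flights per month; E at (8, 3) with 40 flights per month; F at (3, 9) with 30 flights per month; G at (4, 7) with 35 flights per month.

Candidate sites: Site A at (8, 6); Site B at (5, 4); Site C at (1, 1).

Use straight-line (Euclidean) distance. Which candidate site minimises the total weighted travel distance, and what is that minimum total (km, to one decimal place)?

Total weighted distance at each candidate:
  Site A (8, 6): total = 983.4
  Site B (5, 4): total = 831.1
  Site C (1, 1): total = 1363.2
Minimum is at Site B with total 831.1 km.

Site B, total 831.1 km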